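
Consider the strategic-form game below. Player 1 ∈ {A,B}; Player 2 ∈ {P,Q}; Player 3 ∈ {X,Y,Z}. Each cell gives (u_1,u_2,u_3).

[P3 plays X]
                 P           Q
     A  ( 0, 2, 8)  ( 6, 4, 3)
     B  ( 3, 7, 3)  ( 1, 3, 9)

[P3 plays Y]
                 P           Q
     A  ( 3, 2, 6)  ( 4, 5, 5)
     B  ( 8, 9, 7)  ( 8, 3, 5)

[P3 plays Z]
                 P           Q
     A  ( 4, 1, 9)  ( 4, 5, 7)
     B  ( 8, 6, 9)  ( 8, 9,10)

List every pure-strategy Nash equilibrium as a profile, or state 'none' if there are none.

(A,P,X): not NE [P1→B gives 3>0; P2→Q gives 4>2; P3→Z gives 9>8]
(A,P,Y): not NE [P1→B gives 8>3; P2→Q gives 5>2; P3→Z gives 9>6]
(A,P,Z): not NE [P1→B gives 8>4; P2→Q gives 5>1]
(A,Q,X): not NE [P3→Z gives 7>3]
(A,Q,Y): not NE [P1→B gives 8>4; P3→Z gives 7>5]
(A,Q,Z): not NE [P1→B gives 8>4]
(B,P,X): not NE [P3→Z gives 9>3]
(B,P,Y): not NE [P3→Z gives 9>7]
(B,P,Z): not NE [P2→Q gives 9>6]
(B,Q,X): not NE [P1→A gives 6>1; P2→P gives 7>3; P3→Z gives 10>9]
(B,Q,Y): not NE [P2→P gives 9>3; P3→Z gives 10>5]
(B,Q,Z): NE

NE set: (B,Q,Z)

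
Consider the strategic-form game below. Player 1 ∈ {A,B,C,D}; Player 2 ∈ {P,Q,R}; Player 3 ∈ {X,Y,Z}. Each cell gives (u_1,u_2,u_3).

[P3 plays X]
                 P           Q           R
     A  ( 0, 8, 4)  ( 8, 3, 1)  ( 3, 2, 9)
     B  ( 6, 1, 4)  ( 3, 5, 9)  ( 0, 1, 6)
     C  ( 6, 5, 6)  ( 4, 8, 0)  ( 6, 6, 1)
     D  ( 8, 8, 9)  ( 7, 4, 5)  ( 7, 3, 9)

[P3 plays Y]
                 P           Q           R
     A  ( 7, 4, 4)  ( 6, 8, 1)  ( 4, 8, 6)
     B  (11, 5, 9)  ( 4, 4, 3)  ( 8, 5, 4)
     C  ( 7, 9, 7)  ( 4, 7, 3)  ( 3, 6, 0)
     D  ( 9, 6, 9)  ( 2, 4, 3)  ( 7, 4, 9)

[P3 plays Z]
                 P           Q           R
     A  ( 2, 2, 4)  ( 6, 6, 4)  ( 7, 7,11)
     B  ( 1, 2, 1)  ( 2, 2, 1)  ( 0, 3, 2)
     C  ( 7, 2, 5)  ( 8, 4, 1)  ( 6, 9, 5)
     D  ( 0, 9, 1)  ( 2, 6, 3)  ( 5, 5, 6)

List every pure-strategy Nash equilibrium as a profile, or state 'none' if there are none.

NE set: (A,R,Z), (B,P,Y), (D,P,X)

(A,P,X): not NE [P1→D gives 8>0]
(A,P,Y): not NE [P1→B gives 11>7; P2→R gives 8>4]
(A,P,Z): not NE [P1→C gives 7>2; P2→R gives 7>2]
(A,Q,X): not NE [P2→P gives 8>3; P3→Z gives 4>1]
(A,Q,Y): not NE [P3→Z gives 4>1]
(A,Q,Z): not NE [P1→C gives 8>6; P2→R gives 7>6]
(A,R,X): not NE [P1→D gives 7>3; P2→P gives 8>2; P3→Z gives 11>9]
(A,R,Y): not NE [P1→B gives 8>4; P3→Z gives 11>6]
(A,R,Z): NE
(B,P,X): not NE [P1→D gives 8>6; P2→Q gives 5>1; P3→Y gives 9>4]
(B,P,Y): NE
(B,P,Z): not NE [P1→C gives 7>1; P2→R gives 3>2; P3→Y gives 9>1]
(B,Q,X): not NE [P1→A gives 8>3]
(B,Q,Y): not NE [P1→A gives 6>4; P2→R gives 5>4; P3→X gives 9>3]
(B,Q,Z): not NE [P1→C gives 8>2; P2→R gives 3>2; P3→X gives 9>1]
(B,R,X): not NE [P1→D gives 7>0; P2→Q gives 5>1]
(B,R,Y): not NE [P3→X gives 6>4]
(B,R,Z): not NE [P1→A gives 7>0; P3→X gives 6>2]
(C,P,X): not NE [P1→D gives 8>6; P2→Q gives 8>5; P3→Y gives 7>6]
(C,P,Y): not NE [P1→B gives 11>7]
(C,P,Z): not NE [P2→R gives 9>2; P3→Y gives 7>5]
(C,Q,X): not NE [P1→A gives 8>4; P3→Y gives 3>0]
(C,Q,Y): not NE [P1→A gives 6>4; P2→P gives 9>7]
(C,Q,Z): not NE [P2→R gives 9>4; P3→Y gives 3>1]
(C,R,X): not NE [P1→D gives 7>6; P2→Q gives 8>6; P3→Z gives 5>1]
(C,R,Y): not NE [P1→B gives 8>3; P2→P gives 9>6; P3→Z gives 5>0]
(C,R,Z): not NE [P1→A gives 7>6]
(D,P,X): NE
(D,P,Y): not NE [P1→B gives 11>9]
(D,P,Z): not NE [P1→C gives 7>0; P3→Y gives 9>1]
(D,Q,X): not NE [P1→A gives 8>7; P2→P gives 8>4]
(D,Q,Y): not NE [P1→A gives 6>2; P2→P gives 6>4; P3→X gives 5>3]
(D,Q,Z): not NE [P1→C gives 8>2; P2→P gives 9>6; P3→X gives 5>3]
(D,R,X): not NE [P2→P gives 8>3]
(D,R,Y): not NE [P1→B gives 8>7; P2→P gives 6>4]
(D,R,Z): not NE [P1→A gives 7>5; P2→P gives 9>5; P3→Y gives 9>6]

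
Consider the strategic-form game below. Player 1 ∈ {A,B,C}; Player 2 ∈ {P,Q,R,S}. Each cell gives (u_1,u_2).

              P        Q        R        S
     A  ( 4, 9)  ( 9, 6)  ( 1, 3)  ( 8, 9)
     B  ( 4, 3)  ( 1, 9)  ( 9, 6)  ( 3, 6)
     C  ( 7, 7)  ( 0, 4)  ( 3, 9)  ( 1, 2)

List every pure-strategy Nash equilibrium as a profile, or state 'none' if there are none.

PSNE = {(A,S)}

(A,P): not NE [P1→C gives 7>4]
(A,Q): not NE [P2→S gives 9>6]
(A,R): not NE [P1→B gives 9>1; P2→S gives 9>3]
(A,S): NE
(B,P): not NE [P1→C gives 7>4; P2→Q gives 9>3]
(B,Q): not NE [P1→A gives 9>1]
(B,R): not NE [P2→Q gives 9>6]
(B,S): not NE [P1→A gives 8>3; P2→Q gives 9>6]
(C,P): not NE [P2→R gives 9>7]
(C,Q): not NE [P1→A gives 9>0; P2→R gives 9>4]
(C,R): not NE [P1→B gives 9>3]
(C,S): not NE [P1→A gives 8>1; P2→R gives 9>2]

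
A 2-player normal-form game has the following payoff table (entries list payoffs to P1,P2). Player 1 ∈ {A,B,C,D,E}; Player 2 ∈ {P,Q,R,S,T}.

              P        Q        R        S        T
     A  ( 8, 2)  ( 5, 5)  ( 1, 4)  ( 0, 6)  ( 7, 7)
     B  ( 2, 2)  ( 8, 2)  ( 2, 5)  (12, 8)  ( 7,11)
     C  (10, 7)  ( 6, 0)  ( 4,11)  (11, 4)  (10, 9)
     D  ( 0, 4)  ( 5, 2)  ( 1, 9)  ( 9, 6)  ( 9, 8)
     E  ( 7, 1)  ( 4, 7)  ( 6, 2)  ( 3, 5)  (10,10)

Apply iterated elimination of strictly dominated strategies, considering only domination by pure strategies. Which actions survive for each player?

P1 drop A (C beats it: P:10>8 Q:6>5 R:4>1 S:11>0 T:10>7)
P1 drop D (C beats it: P:10>0 Q:6>5 R:4>1 S:11>9 T:10>9)
P2 drop P (R beats it: B:5>2 C:11>7 E:2>1)
P2 drop Q (T beats it: B:11>2 C:9>0 E:10>7)
P2 drop S (T beats it: B:11>8 C:9>4 E:10>5)
P1 drop B (C beats it: R:4>2 T:10>7)
P1→{C,E} P2→{R,T}

Survivors P1:{C,E} P2:{R,T}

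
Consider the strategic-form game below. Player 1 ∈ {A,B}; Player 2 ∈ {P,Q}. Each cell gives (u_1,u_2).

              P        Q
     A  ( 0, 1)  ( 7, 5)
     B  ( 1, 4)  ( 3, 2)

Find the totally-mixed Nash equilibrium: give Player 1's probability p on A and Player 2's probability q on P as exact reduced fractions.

P1 indiff ⇒ q·0+(1-q)·7 = q·1+(1-q)·3 ⇒ q(-1) = (1-q)(-4) ⇒ q = 4/5
P2 indiff ⇒ p·1+(1-p)·4 = p·5+(1-p)·2 ⇒ p(-4) = (1-p)(-2) ⇒ p = 1/3

(p,q) = (1/3, 4/5)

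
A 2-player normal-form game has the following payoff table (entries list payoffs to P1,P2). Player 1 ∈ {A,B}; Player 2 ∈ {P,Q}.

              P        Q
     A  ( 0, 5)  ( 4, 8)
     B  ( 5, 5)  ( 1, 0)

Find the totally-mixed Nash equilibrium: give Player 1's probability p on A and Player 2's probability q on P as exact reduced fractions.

P1 mixes 5/8 on A; P2 mixes 3/8 on P

P1 indiff ⇒ q·0+(1-q)·4 = q·5+(1-q)·1 ⇒ q(-5) = (1-q)(-3) ⇒ q = 3/8
P2 indiff ⇒ p·5+(1-p)·5 = p·8+(1-p)·0 ⇒ p(-3) = (1-p)(-5) ⇒ p = 5/8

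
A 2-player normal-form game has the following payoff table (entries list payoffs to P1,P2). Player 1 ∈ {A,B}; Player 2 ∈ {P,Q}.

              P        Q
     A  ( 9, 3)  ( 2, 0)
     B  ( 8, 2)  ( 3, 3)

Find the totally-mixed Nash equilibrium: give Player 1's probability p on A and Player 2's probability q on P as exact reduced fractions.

P1 indiff ⇒ q·9+(1-q)·2 = q·8+(1-q)·3 ⇒ q(1) = (1-q)(1) ⇒ q = 1/2
P2 indiff ⇒ p·3+(1-p)·2 = p·0+(1-p)·3 ⇒ p(3) = (1-p)(1) ⇒ p = 1/4

p=1/4, q=1/2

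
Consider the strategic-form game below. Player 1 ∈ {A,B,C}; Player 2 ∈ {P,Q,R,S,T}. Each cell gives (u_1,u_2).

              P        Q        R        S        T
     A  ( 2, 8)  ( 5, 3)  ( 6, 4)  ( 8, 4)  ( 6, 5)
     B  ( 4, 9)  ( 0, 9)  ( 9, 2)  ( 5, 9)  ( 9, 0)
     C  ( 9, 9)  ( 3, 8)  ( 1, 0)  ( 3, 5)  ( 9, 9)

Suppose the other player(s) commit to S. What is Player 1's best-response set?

u_1(A vs S) = 8
u_1(B vs S) = 5
u_1(C vs S) = 3
max payoff 8 at {A}

BR_1 = {A}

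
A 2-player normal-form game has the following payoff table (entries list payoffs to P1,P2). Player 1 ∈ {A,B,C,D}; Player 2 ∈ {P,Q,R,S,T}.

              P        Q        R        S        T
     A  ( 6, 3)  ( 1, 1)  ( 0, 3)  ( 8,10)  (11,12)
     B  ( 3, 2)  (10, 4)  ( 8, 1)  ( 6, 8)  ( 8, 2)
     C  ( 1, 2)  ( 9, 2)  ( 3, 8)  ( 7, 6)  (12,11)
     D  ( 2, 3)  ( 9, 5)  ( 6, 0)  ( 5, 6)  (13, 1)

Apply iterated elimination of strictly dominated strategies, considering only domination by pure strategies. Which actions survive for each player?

IESDS → P1:{A,C,D} P2:{S,T}

P2 drop P (S beats it: A:10>3 B:8>2 C:6>2 D:6>3)
P2 drop Q (S beats it: A:10>1 B:8>4 C:6>2 D:6>5)
P2 drop R (T beats it: A:12>3 B:2>1 C:11>8 D:1>0)
P1 drop B (A beats it: S:8>6 T:11>8)
P1→{A,C,D} P2→{S,T}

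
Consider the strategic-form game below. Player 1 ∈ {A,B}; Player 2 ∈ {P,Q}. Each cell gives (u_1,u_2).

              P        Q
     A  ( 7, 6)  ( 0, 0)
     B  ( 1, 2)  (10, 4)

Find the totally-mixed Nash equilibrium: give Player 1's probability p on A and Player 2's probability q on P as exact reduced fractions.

p=1/4, q=5/8

P1 indiff ⇒ q·7+(1-q)·0 = q·1+(1-q)·10 ⇒ q(6) = (1-q)(10) ⇒ q = 5/8
P2 indiff ⇒ p·6+(1-p)·2 = p·0+(1-p)·4 ⇒ p(6) = (1-p)(2) ⇒ p = 1/4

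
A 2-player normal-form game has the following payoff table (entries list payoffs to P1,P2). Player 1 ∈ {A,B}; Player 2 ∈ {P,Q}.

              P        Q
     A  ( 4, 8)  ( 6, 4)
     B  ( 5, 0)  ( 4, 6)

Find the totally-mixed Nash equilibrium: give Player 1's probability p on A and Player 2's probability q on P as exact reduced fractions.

P1 indiff ⇒ q·4+(1-q)·6 = q·5+(1-q)·4 ⇒ q(-1) = (1-q)(-2) ⇒ q = 2/3
P2 indiff ⇒ p·8+(1-p)·0 = p·4+(1-p)·6 ⇒ p(4) = (1-p)(6) ⇒ p = 3/5

p=3/5, q=2/3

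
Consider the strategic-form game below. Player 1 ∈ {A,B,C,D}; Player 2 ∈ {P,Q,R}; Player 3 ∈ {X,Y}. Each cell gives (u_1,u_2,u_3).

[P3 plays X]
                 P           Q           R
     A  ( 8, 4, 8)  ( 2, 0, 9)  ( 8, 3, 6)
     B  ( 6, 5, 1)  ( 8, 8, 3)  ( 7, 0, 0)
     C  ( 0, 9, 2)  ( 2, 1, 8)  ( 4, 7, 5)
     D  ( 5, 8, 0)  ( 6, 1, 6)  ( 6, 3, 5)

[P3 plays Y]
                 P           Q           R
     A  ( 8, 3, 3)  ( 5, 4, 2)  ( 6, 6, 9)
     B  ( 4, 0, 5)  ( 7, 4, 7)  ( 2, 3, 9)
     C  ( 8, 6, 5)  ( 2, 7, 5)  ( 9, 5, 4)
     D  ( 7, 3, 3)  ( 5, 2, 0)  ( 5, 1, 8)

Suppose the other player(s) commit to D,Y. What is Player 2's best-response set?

P2 best: {P}

u_2(P vs D,Y) = 3
u_2(Q vs D,Y) = 2
u_2(R vs D,Y) = 1
max payoff 3 at {P}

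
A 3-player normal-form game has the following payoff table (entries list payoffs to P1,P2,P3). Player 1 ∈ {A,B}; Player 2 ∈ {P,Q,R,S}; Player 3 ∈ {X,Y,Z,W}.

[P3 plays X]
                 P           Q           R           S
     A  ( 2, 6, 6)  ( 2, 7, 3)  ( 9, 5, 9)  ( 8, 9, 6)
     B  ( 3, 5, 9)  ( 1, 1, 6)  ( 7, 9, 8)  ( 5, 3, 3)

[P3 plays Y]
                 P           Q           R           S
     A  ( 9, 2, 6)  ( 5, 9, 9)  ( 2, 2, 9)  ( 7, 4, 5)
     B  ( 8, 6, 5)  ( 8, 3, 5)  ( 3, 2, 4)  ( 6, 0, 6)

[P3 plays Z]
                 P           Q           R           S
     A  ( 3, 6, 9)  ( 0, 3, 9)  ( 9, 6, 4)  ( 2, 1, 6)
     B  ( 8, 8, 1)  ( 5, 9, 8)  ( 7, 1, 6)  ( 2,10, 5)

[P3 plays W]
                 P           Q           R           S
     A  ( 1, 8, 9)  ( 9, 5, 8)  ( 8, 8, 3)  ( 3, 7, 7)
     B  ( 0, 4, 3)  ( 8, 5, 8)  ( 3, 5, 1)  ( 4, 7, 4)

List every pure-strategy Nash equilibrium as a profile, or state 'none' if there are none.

PSNE = {(A,P,W)}

(A,P,X): not NE [P1→B gives 3>2; P2→S gives 9>6; P3→W gives 9>6]
(A,P,Y): not NE [P2→Q gives 9>2; P3→W gives 9>6]
(A,P,Z): not NE [P1→B gives 8>3]
(A,P,W): NE
(A,Q,X): not NE [P2→S gives 9>7; P3→Z gives 9>3]
(A,Q,Y): not NE [P1→B gives 8>5]
(A,Q,Z): not NE [P1→B gives 5>0; P2→R gives 6>3]
(A,Q,W): not NE [P2→R gives 8>5; P3→Z gives 9>8]
(A,R,X): not NE [P2→S gives 9>5]
(A,R,Y): not NE [P1→B gives 3>2; P2→Q gives 9>2]
(A,R,Z): not NE [P3→Y gives 9>4]
(A,R,W): not NE [P3→Y gives 9>3]
(A,S,X): not NE [P3→W gives 7>6]
(A,S,Y): not NE [P2→Q gives 9>4; P3→W gives 7>5]
(A,S,Z): not NE [P2→R gives 6>1; P3→W gives 7>6]
(A,S,W): not NE [P1→B gives 4>3; P2→R gives 8>7]
(B,P,X): not NE [P2→R gives 9>5]
(B,P,Y): not NE [P1→A gives 9>8; P3→X gives 9>5]
(B,P,Z): not NE [P2→S gives 10>8; P3→X gives 9>1]
(B,P,W): not NE [P1→A gives 1>0; P2→S gives 7>4; P3→X gives 9>3]
(B,Q,X): not NE [P1→A gives 2>1; P2→R gives 9>1; P3→W gives 8>6]
(B,Q,Y): not NE [P2→P gives 6>3; P3→W gives 8>5]
(B,Q,Z): not NE [P2→S gives 10>9]
(B,Q,W): not NE [P1→A gives 9>8; P2→S gives 7>5]
(B,R,X): not NE [P1→A gives 9>7]
(B,R,Y): not NE [P2→P gives 6>2; P3→X gives 8>4]
(B,R,Z): not NE [P1→A gives 9>7; P2→S gives 10>1; P3→X gives 8>6]
(B,R,W): not NE [P1→A gives 8>3; P2→S gives 7>5; P3→X gives 8>1]
(B,S,X): not NE [P1→A gives 8>5; P2→R gives 9>3; P3→Y gives 6>3]
(B,S,Y): not NE [P1→A gives 7>6; P2→P gives 6>0]
(B,S,Z): not NE [P3→Y gives 6>5]
(B,S,W): not NE [P3→Y gives 6>4]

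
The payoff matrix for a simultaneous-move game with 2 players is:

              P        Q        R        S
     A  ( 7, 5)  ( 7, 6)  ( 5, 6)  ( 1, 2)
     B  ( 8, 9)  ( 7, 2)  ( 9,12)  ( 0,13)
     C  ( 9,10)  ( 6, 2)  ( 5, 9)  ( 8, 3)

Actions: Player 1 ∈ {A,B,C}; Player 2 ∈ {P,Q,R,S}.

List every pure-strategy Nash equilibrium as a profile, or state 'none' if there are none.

PSNE = {(A,Q), (C,P)}

(A,P): not NE [P1→C gives 9>7; P2→R gives 6>5]
(A,Q): NE
(A,R): not NE [P1→B gives 9>5]
(A,S): not NE [P1→C gives 8>1; P2→R gives 6>2]
(B,P): not NE [P1→C gives 9>8; P2→S gives 13>9]
(B,Q): not NE [P2→S gives 13>2]
(B,R): not NE [P2→S gives 13>12]
(B,S): not NE [P1→C gives 8>0]
(C,P): NE
(C,Q): not NE [P1→B gives 7>6; P2→P gives 10>2]
(C,R): not NE [P1→B gives 9>5; P2→P gives 10>9]
(C,S): not NE [P2→P gives 10>3]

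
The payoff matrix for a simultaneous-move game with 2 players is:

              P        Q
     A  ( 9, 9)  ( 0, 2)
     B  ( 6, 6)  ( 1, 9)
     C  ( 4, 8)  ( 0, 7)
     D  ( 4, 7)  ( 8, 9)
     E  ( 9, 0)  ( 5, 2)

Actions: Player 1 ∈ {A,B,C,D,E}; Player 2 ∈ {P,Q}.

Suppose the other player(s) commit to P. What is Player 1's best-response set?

BR_1 = {A,E}

u_1(A vs P) = 9
u_1(B vs P) = 6
u_1(C vs P) = 4
u_1(D vs P) = 4
u_1(E vs P) = 9
max payoff 9 at {A,E}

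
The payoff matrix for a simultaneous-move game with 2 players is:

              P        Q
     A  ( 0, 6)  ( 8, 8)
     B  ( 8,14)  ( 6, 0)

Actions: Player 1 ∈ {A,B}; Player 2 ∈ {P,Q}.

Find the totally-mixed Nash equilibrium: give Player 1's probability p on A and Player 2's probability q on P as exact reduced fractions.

P1 mixes 7/8 on A; P2 mixes 1/5 on P

P1 indiff ⇒ q·0+(1-q)·8 = q·8+(1-q)·6 ⇒ q(-8) = (1-q)(-2) ⇒ q = 1/5
P2 indiff ⇒ p·6+(1-p)·14 = p·8+(1-p)·0 ⇒ p(-2) = (1-p)(-14) ⇒ p = 7/8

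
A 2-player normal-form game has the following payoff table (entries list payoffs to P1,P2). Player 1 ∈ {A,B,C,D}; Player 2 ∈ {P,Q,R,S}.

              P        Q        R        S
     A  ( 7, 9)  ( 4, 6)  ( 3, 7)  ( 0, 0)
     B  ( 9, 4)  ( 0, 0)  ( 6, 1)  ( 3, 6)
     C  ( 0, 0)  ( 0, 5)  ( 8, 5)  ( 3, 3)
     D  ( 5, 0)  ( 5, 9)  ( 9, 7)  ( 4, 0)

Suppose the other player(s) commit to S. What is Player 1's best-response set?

u_1(A vs S) = 0
u_1(B vs S) = 3
u_1(C vs S) = 3
u_1(D vs S) = 4
max payoff 4 at {D}

BR_1 = {D}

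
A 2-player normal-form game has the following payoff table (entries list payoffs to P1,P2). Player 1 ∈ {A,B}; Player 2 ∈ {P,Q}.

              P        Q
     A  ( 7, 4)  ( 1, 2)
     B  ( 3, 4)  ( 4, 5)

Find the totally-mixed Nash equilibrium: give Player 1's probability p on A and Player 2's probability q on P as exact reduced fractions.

P1 indiff ⇒ q·7+(1-q)·1 = q·3+(1-q)·4 ⇒ q(4) = (1-q)(3) ⇒ q = 3/7
P2 indiff ⇒ p·4+(1-p)·4 = p·2+(1-p)·5 ⇒ p(2) = (1-p)(1) ⇒ p = 1/3

(p,q) = (1/3, 3/7)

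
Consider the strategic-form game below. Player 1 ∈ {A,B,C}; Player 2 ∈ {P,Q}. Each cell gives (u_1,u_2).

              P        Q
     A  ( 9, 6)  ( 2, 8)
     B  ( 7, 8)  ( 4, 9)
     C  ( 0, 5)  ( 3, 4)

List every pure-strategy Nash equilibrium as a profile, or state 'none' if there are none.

(A,P): not NE [P2→Q gives 8>6]
(A,Q): not NE [P1→B gives 4>2]
(B,P): not NE [P1→A gives 9>7; P2→Q gives 9>8]
(B,Q): NE
(C,P): not NE [P1→A gives 9>0]
(C,Q): not NE [P1→B gives 4>3; P2→P gives 5>4]

PSNE = {(B,Q)}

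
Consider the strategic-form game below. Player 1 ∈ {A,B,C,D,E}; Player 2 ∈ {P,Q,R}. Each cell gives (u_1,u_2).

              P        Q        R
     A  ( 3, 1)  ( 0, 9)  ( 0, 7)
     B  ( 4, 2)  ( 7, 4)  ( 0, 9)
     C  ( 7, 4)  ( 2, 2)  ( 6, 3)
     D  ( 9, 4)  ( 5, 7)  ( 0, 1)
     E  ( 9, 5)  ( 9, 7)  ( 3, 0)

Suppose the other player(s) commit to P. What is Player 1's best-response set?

u_1(A vs P) = 3
u_1(B vs P) = 4
u_1(C vs P) = 7
u_1(D vs P) = 9
u_1(E vs P) = 9
max payoff 9 at {D,E}

argmax u_1 = {D,E}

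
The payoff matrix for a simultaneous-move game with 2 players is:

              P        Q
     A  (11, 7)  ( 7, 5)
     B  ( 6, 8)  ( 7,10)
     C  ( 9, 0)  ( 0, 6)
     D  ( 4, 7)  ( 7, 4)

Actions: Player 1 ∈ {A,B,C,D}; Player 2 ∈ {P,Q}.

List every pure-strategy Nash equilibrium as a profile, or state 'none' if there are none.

(A,P): NE
(A,Q): not NE [P2→P gives 7>5]
(B,P): not NE [P1→A gives 11>6; P2→Q gives 10>8]
(B,Q): NE
(C,P): not NE [P1→A gives 11>9; P2→Q gives 6>0]
(C,Q): not NE [P1→D gives 7>0]
(D,P): not NE [P1→A gives 11>4]
(D,Q): not NE [P2→P gives 7>4]

NE set: (A,P), (B,Q)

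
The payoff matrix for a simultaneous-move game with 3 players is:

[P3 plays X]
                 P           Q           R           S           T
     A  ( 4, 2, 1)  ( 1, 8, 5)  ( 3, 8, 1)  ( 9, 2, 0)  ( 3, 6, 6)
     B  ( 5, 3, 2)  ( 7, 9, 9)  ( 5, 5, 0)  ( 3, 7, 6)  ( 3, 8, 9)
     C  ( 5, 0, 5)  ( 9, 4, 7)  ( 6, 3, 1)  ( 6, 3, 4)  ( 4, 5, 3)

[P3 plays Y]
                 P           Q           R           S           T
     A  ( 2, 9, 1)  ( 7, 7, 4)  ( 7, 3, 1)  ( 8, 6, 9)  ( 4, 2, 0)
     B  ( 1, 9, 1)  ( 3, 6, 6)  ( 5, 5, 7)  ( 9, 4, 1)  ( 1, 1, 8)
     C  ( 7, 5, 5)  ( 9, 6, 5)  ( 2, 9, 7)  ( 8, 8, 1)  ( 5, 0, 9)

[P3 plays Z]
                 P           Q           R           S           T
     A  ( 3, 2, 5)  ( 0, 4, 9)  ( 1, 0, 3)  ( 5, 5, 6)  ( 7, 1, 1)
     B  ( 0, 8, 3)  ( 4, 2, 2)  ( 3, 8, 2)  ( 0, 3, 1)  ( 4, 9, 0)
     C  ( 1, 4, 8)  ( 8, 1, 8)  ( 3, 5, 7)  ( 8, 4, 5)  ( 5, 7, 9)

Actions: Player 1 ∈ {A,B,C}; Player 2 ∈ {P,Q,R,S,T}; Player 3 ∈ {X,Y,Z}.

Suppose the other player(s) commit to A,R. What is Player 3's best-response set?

u_3(X vs A,R) = 1
u_3(Y vs A,R) = 1
u_3(Z vs A,R) = 3
max payoff 3 at {Z}

P3 best: {Z}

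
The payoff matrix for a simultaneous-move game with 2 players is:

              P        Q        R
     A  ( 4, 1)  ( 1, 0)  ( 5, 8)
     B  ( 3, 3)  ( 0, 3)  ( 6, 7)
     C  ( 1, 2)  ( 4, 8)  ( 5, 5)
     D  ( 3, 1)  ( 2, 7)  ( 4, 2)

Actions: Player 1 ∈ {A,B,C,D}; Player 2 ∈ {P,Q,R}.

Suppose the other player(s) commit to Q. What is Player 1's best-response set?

u_1(A vs Q) = 1
u_1(B vs Q) = 0
u_1(C vs Q) = 4
u_1(D vs Q) = 2
max payoff 4 at {C}

argmax u_1 = {C}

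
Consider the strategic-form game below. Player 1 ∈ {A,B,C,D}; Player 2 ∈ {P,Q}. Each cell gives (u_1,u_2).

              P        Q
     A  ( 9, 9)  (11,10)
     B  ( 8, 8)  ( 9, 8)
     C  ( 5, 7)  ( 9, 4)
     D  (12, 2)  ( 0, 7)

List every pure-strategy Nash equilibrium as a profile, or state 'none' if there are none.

(A,P): not NE [P1→D gives 12>9; P2→Q gives 10>9]
(A,Q): NE
(B,P): not NE [P1→D gives 12>8]
(B,Q): not NE [P1→A gives 11>9]
(C,P): not NE [P1→D gives 12>5]
(C,Q): not NE [P1→A gives 11>9; P2→P gives 7>4]
(D,P): not NE [P2→Q gives 7>2]
(D,Q): not NE [P1→A gives 11>0]

Nash profiles: (A,Q)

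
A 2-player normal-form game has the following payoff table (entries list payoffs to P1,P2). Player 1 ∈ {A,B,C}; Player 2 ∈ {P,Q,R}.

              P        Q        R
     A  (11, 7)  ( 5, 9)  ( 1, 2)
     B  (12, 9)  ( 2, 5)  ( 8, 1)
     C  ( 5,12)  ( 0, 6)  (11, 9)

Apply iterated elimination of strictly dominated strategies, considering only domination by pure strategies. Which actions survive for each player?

P2 drop R (P beats it: A:7>2 B:9>1 C:12>9)
P1 drop C (A beats it: P:11>5 Q:5>0)
P1→{A,B} P2→{P,Q}

Remaining: P1:{A,B} P2:{P,Q}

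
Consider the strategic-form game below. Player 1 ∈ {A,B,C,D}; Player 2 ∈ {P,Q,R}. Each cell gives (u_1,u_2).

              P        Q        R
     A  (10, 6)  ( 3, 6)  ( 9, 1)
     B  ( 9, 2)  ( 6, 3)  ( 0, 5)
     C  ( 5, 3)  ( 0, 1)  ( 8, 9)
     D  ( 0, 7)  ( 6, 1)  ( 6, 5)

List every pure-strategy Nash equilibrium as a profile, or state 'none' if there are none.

PSNE = {(A,P)}

(A,P): NE
(A,Q): not NE [P1→D gives 6>3]
(A,R): not NE [P2→Q gives 6>1]
(B,P): not NE [P1→A gives 10>9; P2→R gives 5>2]
(B,Q): not NE [P2→R gives 5>3]
(B,R): not NE [P1→A gives 9>0]
(C,P): not NE [P1→A gives 10>5; P2→R gives 9>3]
(C,Q): not NE [P1→D gives 6>0; P2→R gives 9>1]
(C,R): not NE [P1→A gives 9>8]
(D,P): not NE [P1→A gives 10>0]
(D,Q): not NE [P2→P gives 7>1]
(D,R): not NE [P1→A gives 9>6; P2→P gives 7>5]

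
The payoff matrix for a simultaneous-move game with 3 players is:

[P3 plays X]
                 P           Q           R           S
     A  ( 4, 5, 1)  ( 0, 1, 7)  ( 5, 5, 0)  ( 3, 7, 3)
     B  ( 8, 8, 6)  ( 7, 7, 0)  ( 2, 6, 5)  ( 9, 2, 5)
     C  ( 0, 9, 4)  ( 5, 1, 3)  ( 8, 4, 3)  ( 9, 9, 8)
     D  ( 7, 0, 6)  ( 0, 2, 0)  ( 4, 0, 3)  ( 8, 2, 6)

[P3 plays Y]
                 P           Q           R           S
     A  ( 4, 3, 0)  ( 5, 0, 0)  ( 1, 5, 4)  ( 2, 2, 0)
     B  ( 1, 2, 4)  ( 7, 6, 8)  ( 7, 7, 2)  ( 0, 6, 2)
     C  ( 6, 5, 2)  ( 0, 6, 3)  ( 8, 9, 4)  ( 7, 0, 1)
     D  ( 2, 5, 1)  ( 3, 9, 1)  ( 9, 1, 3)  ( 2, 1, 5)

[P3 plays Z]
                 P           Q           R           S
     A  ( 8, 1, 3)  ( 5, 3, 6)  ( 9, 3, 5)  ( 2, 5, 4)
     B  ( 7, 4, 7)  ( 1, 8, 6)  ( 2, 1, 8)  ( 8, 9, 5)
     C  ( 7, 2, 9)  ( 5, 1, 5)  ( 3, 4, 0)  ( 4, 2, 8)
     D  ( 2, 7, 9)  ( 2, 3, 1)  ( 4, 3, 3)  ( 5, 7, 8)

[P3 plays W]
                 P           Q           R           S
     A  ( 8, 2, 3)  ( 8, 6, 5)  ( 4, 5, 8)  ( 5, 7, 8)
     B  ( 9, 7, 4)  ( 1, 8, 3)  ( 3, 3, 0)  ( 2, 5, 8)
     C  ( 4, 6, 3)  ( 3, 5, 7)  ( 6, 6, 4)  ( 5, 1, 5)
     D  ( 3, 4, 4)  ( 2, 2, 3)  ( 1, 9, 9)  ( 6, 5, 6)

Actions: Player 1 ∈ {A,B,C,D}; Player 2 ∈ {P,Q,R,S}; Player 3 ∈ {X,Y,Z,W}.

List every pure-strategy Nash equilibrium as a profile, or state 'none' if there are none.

(A,P,X): not NE [P1→B gives 8>4; P2→S gives 7>5; P3→W gives 3>1]
(A,P,Y): not NE [P1→C gives 6>4; P2→R gives 5>3; P3→W gives 3>0]
(A,P,Z): not NE [P2→S gives 5>1]
(A,P,W): not NE [P1→B gives 9>8; P2→S gives 7>2]
(A,Q,X): not NE [P1→B gives 7>0; P2→S gives 7>1]
(A,Q,Y): not NE [P1→B gives 7>5; P2→R gives 5>0; P3→X gives 7>0]
(A,Q,Z): not NE [P2→S gives 5>3; P3→X gives 7>6]
(A,Q,W): not NE [P2→S gives 7>6; P3→X gives 7>5]
(A,R,X): not NE [P1→C gives 8>5; P2→S gives 7>5; P3→W gives 8>0]
(A,R,Y): not NE [P1→D gives 9>1; P3→W gives 8>4]
(A,R,Z): not NE [P2→S gives 5>3; P3→W gives 8>5]
(A,R,W): not NE [P1→C gives 6>4; P2→S gives 7>5]
(A,S,X): not NE [P1→C gives 9>3; P3→W gives 8>3]
(A,S,Y): not NE [P1→C gives 7>2; P2→R gives 5>2; P3→W gives 8>0]
(A,S,Z): not NE [P1→B gives 8>2; P3→W gives 8>4]
(A,S,W): not NE [P1→D gives 6>5]
(B,P,X): not NE [P3→Z gives 7>6]
(B,P,Y): not NE [P1→C gives 6>1; P2→R gives 7>2; P3→Z gives 7>4]
(B,P,Z): not NE [P1→A gives 8>7; P2→S gives 9>4]
(B,P,W): not NE [P2→Q gives 8>7; P3→Z gives 7>4]
(B,Q,X): not NE [P2→P gives 8>7; P3→Y gives 8>0]
(B,Q,Y): not NE [P2→R gives 7>6]
(B,Q,Z): not NE [P1→C gives 5>1; P2→S gives 9>8; P3→Y gives 8>6]
(B,Q,W): not NE [P1→A gives 8>1; P3→Y gives 8>3]
(B,R,X): not NE [P1→C gives 8>2; P2→P gives 8>6; P3→Z gives 8>5]
(B,R,Y): not NE [P1→D gives 9>7; P3→Z gives 8>2]
(B,R,Z): not NE [P1→A gives 9>2; P2→S gives 9>1]
(B,R,W): not NE [P1→C gives 6>3; P2→Q gives 8>3; P3→Z gives 8>0]
(B,S,X): not NE [P2→P gives 8>2; P3→W gives 8>5]
(B,S,Y): not NE [P1→C gives 7>0; P2→R gives 7>6; P3→W gives 8>2]
(B,S,Z): not NE [P3→W gives 8>5]
(B,S,W): not NE [P1→D gives 6>2; P2→Q gives 8>5]
(C,P,X): not NE [P1→B gives 8>0; P3→Z gives 9>4]
(C,P,Y): not NE [P2→R gives 9>5; P3→Z gives 9>2]
(C,P,Z): not NE [P1→A gives 8>7; P2→R gives 4>2]
(C,P,W): not NE [P1→B gives 9>4; P3→Z gives 9>3]
(C,Q,X): not NE [P1→B gives 7>5; P2→S gives 9>1; P3→W gives 7>3]
(C,Q,Y): not NE [P1→B gives 7>0; P2→R gives 9>6; P3→W gives 7>3]
(C,Q,Z): not NE [P2→R gives 4>1; P3→W gives 7>5]
(C,Q,W): not NE [P1→A gives 8>3; P2→R gives 6>5]
(C,R,X): not NE [P2→S gives 9>4; P3→W gives 4>3]
(C,R,Y): not NE [P1→D gives 9>8]
(C,R,Z): not NE [P1→A gives 9>3; P3→W gives 4>0]
(C,R,W): NE
(C,S,X): NE
(C,S,Y): not NE [P2→R gives 9>0; P3→Z gives 8>1]
(C,S,Z): not NE [P1→B gives 8>4; P2→R gives 4>2]
(C,S,W): not NE [P1→D gives 6>5; P2→R gives 6>1; P3→Z gives 8>5]
(D,P,X): not NE [P1→B gives 8>7; P2→S gives 2>0; P3→Z gives 9>6]
(D,P,Y): not NE [P1→C gives 6>2; P2→Q gives 9>5; P3→Z gives 9>1]
(D,P,Z): not NE [P1→A gives 8>2]
(D,P,W): not NE [P1→B gives 9>3; P2→R gives 9>4; P3→Z gives 9>4]
(D,Q,X): not NE [P1→B gives 7>0; P3→W gives 3>0]
(D,Q,Y): not NE [P1→B gives 7>3; P3→W gives 3>1]
(D,Q,Z): not NE [P1→C gives 5>2; P2→S gives 7>3; P3→W gives 3>1]
(D,Q,W): not NE [P1→A gives 8>2; P2→R gives 9>2]
(D,R,X): not NE [P1→C gives 8>4; P2→S gives 2>0; P3→W gives 9>3]
(D,R,Y): not NE [P2→Q gives 9>1; P3→W gives 9>3]
(D,R,Z): not NE [P1→A gives 9>4; P2→S gives 7>3; P3→W gives 9>3]
(D,R,W): not NE [P1→C gives 6>1]
(D,S,X): not NE [P1→C gives 9>8; P3→Z gives 8>6]
(D,S,Y): not NE [P1→C gives 7>2; P2→Q gives 9>1; P3→Z gives 8>5]
(D,S,Z): not NE [P1→B gives 8>5]
(D,S,W): not NE [P2→R gives 9>5; P3→Z gives 8>6]

NE set: (C,R,W), (C,S,X)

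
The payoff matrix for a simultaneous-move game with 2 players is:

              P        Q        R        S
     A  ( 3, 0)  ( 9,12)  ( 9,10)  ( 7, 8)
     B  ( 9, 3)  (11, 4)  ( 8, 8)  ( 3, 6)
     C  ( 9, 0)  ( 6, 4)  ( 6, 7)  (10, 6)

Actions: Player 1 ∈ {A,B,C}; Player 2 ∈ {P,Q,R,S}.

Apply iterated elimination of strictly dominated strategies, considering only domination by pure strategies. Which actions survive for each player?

P2 drop P (Q beats it: A:12>0 B:4>3 C:4>0)
P2 drop S (R beats it: A:10>8 B:8>6 C:7>6)
P1 drop C (A beats it: Q:9>6 R:9>6)
P1→{A,B} P2→{Q,R}

Survivors P1:{A,B} P2:{Q,R}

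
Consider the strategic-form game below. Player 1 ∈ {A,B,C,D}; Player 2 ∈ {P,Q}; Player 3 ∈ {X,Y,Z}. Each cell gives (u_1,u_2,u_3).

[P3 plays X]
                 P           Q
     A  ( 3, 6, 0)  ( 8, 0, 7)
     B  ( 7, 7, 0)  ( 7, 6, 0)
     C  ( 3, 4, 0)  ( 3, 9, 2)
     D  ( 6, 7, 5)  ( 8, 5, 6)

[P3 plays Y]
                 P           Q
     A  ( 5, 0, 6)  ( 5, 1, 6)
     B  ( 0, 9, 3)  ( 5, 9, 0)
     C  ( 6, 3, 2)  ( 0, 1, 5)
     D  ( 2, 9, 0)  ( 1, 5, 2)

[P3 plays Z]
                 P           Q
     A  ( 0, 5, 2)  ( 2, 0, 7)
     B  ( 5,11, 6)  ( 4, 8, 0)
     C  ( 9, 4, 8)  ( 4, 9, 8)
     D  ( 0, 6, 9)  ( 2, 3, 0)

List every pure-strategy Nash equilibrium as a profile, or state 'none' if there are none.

(A,P,X): not NE [P1→B gives 7>3; P3→Y gives 6>0]
(A,P,Y): not NE [P1→C gives 6>5; P2→Q gives 1>0]
(A,P,Z): not NE [P1→C gives 9>0; P3→Y gives 6>2]
(A,Q,X): not NE [P2→P gives 6>0]
(A,Q,Y): not NE [P3→Z gives 7>6]
(A,Q,Z): not NE [P1→C gives 4>2; P2→P gives 5>0]
(B,P,X): not NE [P3→Z gives 6>0]
(B,P,Y): not NE [P1→C gives 6>0; P3→Z gives 6>3]
(B,P,Z): not NE [P1→C gives 9>5]
(B,Q,X): not NE [P1→D gives 8>7; P2→P gives 7>6]
(B,Q,Y): NE
(B,Q,Z): not NE [P2→P gives 11>8]
(C,P,X): not NE [P1→B gives 7>3; P2→Q gives 9>4; P3→Z gives 8>0]
(C,P,Y): not NE [P3→Z gives 8>2]
(C,P,Z): not NE [P2→Q gives 9>4]
(C,Q,X): not NE [P1→D gives 8>3; P3→Z gives 8>2]
(C,Q,Y): not NE [P1→B gives 5>0; P2→P gives 3>1; P3→Z gives 8>5]
(C,Q,Z): NE
(D,P,X): not NE [P1→B gives 7>6; P3→Z gives 9>5]
(D,P,Y): not NE [P1→C gives 6>2; P3→Z gives 9>0]
(D,P,Z): not NE [P1→C gives 9>0]
(D,Q,X): not NE [P2→P gives 7>5]
(D,Q,Y): not NE [P1→B gives 5>1; P2→P gives 9>5; P3→X gives 6>2]
(D,Q,Z): not NE [P1→C gives 4>2; P2→P gives 6>3; P3→X gives 6>0]

NE set: (B,Q,Y), (C,Q,Z)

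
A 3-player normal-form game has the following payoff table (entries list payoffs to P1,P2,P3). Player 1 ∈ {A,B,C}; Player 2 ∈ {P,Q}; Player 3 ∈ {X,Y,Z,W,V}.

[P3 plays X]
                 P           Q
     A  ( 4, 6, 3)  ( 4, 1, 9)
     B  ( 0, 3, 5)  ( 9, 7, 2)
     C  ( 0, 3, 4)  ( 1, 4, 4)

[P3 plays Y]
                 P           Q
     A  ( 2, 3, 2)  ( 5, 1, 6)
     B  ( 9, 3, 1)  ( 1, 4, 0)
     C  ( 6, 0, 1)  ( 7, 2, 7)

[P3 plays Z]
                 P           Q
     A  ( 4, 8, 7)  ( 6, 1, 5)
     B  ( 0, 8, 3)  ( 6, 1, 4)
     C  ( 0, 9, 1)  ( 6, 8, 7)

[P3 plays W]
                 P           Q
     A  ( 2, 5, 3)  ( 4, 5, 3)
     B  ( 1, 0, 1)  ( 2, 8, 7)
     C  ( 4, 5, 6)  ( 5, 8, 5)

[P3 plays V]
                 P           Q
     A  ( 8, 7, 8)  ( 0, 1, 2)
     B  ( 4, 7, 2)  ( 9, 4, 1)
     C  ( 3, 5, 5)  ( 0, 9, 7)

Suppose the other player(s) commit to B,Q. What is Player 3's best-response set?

BR_3 = {W}

u_3(X vs B,Q) = 2
u_3(Y vs B,Q) = 0
u_3(Z vs B,Q) = 4
u_3(W vs B,Q) = 7
u_3(V vs B,Q) = 1
max payoff 7 at {W}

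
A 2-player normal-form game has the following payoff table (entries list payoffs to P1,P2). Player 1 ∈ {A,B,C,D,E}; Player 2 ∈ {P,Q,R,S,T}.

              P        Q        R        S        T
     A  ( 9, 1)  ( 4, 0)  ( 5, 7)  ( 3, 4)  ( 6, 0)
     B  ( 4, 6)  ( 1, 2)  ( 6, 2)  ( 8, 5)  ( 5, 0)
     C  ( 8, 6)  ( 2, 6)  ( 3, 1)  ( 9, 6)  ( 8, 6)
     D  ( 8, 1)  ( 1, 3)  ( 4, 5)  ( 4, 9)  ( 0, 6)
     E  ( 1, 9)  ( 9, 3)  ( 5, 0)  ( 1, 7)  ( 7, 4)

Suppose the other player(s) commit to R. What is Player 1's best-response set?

u_1(A vs R) = 5
u_1(B vs R) = 6
u_1(C vs R) = 3
u_1(D vs R) = 4
u_1(E vs R) = 5
max payoff 6 at {B}

argmax u_1 = {B}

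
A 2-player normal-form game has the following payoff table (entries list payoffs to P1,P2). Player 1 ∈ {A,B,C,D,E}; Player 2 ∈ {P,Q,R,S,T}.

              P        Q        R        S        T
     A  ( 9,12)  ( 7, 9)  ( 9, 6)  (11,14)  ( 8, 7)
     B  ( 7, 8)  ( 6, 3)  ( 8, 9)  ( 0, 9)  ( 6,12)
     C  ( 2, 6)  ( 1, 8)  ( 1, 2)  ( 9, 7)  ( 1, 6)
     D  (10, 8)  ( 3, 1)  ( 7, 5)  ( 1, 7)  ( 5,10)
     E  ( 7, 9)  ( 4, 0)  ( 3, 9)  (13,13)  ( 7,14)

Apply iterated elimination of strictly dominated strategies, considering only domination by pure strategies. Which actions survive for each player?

IESDS → P1:{A,D,E} P2:{P,S,T}

P1 drop B (A beats it: P:9>7 Q:7>6 R:9>8 S:11>0 T:8>6)
P1 drop C (A beats it: P:9>2 Q:7>1 R:9>1 S:11>9 T:8>1)
P2 drop Q (P beats it: A:12>9 D:8>1 E:9>0)
P2 drop R (S beats it: A:14>6 D:7>5 E:13>9)
P1→{A,D,E} P2→{P,S,T}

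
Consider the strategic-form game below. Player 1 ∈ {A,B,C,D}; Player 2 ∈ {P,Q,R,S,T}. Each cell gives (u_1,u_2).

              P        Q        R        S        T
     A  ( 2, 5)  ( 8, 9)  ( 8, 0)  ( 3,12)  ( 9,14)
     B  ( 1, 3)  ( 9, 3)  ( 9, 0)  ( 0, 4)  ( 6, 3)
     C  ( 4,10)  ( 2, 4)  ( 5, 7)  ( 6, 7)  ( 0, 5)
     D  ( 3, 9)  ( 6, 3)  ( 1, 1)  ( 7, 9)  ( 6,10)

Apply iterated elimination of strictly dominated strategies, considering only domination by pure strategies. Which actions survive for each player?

P2 drop Q (S beats it: A:12>9 B:4>3 C:7>4 D:9>3)
P2 drop R (P beats it: A:5>0 B:3>0 C:10>7 D:9>1)
P1 drop B (A beats it: P:2>1 S:3>0 T:9>6)
P1→{A,C,D} P2→{P,S,T}

Survivors P1:{A,C,D} P2:{P,S,T}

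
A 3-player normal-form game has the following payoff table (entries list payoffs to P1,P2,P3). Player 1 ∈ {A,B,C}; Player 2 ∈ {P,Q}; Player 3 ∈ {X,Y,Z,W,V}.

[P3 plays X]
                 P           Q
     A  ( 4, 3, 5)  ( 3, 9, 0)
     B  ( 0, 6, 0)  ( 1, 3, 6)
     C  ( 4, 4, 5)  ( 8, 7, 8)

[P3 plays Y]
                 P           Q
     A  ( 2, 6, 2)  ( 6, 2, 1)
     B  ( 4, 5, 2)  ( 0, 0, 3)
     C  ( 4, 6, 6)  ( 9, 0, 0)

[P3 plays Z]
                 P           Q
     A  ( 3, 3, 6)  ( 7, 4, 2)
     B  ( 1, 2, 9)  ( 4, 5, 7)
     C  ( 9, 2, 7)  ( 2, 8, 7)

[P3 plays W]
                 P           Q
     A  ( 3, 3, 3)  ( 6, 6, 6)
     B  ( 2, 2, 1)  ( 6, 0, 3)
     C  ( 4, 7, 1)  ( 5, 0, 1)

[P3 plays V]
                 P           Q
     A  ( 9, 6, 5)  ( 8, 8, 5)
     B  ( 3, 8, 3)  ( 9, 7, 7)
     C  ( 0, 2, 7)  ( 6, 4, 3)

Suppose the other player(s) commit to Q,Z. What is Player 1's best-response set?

u_1(A vs Q,Z) = 7
u_1(B vs Q,Z) = 4
u_1(C vs Q,Z) = 2
max payoff 7 at {A}

BR_1 = {A}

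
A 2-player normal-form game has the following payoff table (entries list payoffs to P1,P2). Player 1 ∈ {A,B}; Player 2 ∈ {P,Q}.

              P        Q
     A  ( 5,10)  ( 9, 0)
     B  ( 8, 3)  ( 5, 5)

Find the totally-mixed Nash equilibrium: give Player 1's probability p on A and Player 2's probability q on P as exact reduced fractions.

P1 mixes 1/6 on A; P2 mixes 4/7 on P

P1 indiff ⇒ q·5+(1-q)·9 = q·8+(1-q)·5 ⇒ q(-3) = (1-q)(-4) ⇒ q = 4/7
P2 indiff ⇒ p·10+(1-p)·3 = p·0+(1-p)·5 ⇒ p(10) = (1-p)(2) ⇒ p = 1/6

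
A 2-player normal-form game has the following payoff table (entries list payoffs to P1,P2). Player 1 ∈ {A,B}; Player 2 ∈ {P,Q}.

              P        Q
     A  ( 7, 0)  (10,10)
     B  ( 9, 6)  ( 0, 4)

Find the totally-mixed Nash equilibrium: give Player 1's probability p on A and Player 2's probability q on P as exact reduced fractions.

p=1/6, q=5/6

P1 indiff ⇒ q·7+(1-q)·10 = q·9+(1-q)·0 ⇒ q(-2) = (1-q)(-10) ⇒ q = 5/6
P2 indiff ⇒ p·0+(1-p)·6 = p·10+(1-p)·4 ⇒ p(-10) = (1-p)(-2) ⇒ p = 1/6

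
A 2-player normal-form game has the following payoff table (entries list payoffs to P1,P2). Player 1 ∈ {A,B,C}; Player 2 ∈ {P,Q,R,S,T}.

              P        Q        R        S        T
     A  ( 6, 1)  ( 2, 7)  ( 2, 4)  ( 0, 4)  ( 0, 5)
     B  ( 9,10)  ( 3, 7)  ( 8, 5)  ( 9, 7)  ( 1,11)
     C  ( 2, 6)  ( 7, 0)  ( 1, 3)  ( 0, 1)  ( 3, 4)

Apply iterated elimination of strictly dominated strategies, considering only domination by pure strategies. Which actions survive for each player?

P1 drop A (B beats it: P:9>6 Q:3>2 R:8>2 S:9>0 T:1>0)
P2 drop Q (P beats it: B:10>7 C:6>0)
P2 drop R (P beats it: B:10>5 C:6>3)
P2 drop S (P beats it: B:10>7 C:6>1)
P1→{B,C} P2→{P,T}

IESDS → P1:{B,C} P2:{P,T}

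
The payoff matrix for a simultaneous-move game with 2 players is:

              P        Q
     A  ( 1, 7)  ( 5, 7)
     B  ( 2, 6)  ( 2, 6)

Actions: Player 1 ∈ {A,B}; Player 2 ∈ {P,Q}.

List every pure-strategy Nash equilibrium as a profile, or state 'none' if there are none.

Nash profiles: (A,Q), (B,P)

(A,P): not NE [P1→B gives 2>1]
(A,Q): NE
(B,P): NE
(B,Q): not NE [P1→A gives 5>2]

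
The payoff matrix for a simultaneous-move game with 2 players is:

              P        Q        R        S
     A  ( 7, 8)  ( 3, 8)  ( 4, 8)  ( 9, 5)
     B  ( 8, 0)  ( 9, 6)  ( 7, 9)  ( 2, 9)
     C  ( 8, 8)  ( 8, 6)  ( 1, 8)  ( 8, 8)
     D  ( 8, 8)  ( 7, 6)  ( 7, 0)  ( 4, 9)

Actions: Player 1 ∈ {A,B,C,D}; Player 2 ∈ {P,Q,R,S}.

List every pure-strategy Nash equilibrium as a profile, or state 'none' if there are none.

(A,P): not NE [P1→D gives 8>7]
(A,Q): not NE [P1→B gives 9>3]
(A,R): not NE [P1→D gives 7>4]
(A,S): not NE [P2→R gives 8>5]
(B,P): not NE [P2→S gives 9>0]
(B,Q): not NE [P2→S gives 9>6]
(B,R): NE
(B,S): not NE [P1→A gives 9>2]
(C,P): NE
(C,Q): not NE [P1→B gives 9>8; P2→S gives 8>6]
(C,R): not NE [P1→D gives 7>1]
(C,S): not NE [P1→A gives 9>8]
(D,P): not NE [P2→S gives 9>8]
(D,Q): not NE [P1→B gives 9>7; P2→S gives 9>6]
(D,R): not NE [P2→S gives 9>0]
(D,S): not NE [P1→A gives 9>4]

PSNE = {(B,R), (C,P)}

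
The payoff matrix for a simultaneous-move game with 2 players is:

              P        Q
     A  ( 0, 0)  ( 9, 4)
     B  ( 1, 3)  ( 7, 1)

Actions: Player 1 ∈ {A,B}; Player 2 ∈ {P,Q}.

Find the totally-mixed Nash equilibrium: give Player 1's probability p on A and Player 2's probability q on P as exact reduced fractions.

P1 mixes 1/3 on A; P2 mixes 2/3 on P

P1 indiff ⇒ q·0+(1-q)·9 = q·1+(1-q)·7 ⇒ q(-1) = (1-q)(-2) ⇒ q = 2/3
P2 indiff ⇒ p·0+(1-p)·3 = p·4+(1-p)·1 ⇒ p(-4) = (1-p)(-2) ⇒ p = 1/3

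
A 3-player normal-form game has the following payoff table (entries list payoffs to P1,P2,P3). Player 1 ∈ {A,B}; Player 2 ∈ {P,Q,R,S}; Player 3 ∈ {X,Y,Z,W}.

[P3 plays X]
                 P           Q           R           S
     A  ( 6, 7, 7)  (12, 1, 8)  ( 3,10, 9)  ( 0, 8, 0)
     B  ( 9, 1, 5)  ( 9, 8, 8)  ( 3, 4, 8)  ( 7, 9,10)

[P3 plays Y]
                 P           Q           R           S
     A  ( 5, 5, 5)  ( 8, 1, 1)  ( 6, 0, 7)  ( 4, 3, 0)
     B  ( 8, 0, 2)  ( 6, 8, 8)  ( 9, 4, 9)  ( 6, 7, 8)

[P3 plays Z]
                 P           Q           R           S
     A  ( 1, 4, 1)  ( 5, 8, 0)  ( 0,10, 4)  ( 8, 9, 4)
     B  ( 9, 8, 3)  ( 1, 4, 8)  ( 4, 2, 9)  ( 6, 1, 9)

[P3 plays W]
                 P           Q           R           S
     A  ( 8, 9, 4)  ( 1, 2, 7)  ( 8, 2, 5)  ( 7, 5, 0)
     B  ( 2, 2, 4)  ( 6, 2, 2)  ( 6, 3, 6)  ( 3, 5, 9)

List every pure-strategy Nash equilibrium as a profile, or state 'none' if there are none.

(A,P,X): not NE [P1→B gives 9>6; P2→R gives 10>7]
(A,P,Y): not NE [P1→B gives 8>5; P3→X gives 7>5]
(A,P,Z): not NE [P1→B gives 9>1; P2→R gives 10>4; P3→X gives 7>1]
(A,P,W): not NE [P3→X gives 7>4]
(A,Q,X): not NE [P2→R gives 10>1]
(A,Q,Y): not NE [P2→P gives 5>1; P3→X gives 8>1]
(A,Q,Z): not NE [P2→R gives 10>8; P3→X gives 8>0]
(A,Q,W): not NE [P1→B gives 6>1; P2→P gives 9>2; P3→X gives 8>7]
(A,R,X): NE
(A,R,Y): not NE [P1→B gives 9>6; P2→P gives 5>0; P3→X gives 9>7]
(A,R,Z): not NE [P1→B gives 4>0; P3→X gives 9>4]
(A,R,W): not NE [P2→P gives 9>2; P3→X gives 9>5]
(A,S,X): not NE [P1→B gives 7>0; P2→R gives 10>8; P3→Z gives 4>0]
(A,S,Y): not NE [P1→B gives 6>4; P2→P gives 5>3; P3→Z gives 4>0]
(A,S,Z): not NE [P2→R gives 10>9]
(A,S,W): not NE [P2→P gives 9>5; P3→Z gives 4>0]
(B,P,X): not NE [P2→S gives 9>1]
(B,P,Y): not NE [P2→Q gives 8>0; P3→X gives 5>2]
(B,P,Z): not NE [P3→X gives 5>3]
(B,P,W): not NE [P1→A gives 8>2; P2→S gives 5>2; P3→X gives 5>4]
(B,Q,X): not NE [P1→A gives 12>9; P2→S gives 9>8]
(B,Q,Y): not NE [P1→A gives 8>6]
(B,Q,Z): not NE [P1→A gives 5>1; P2→P gives 8>4]
(B,Q,W): not NE [P2→S gives 5>2; P3→Z gives 8>2]
(B,R,X): not NE [P2→S gives 9>4; P3→Z gives 9>8]
(B,R,Y): not NE [P2→Q gives 8>4]
(B,R,Z): not NE [P2→P gives 8>2]
(B,R,W): not NE [P1→A gives 8>6; P2→S gives 5>3; P3→Z gives 9>6]
(B,S,X): NE
(B,S,Y): not NE [P2→Q gives 8>7; P3→X gives 10>8]
(B,S,Z): not NE [P1→A gives 8>6; P2→P gives 8>1; P3→X gives 10>9]
(B,S,W): not NE [P1→A gives 7>3; P3→X gives 10>9]

Nash profiles: (A,R,X), (B,S,X)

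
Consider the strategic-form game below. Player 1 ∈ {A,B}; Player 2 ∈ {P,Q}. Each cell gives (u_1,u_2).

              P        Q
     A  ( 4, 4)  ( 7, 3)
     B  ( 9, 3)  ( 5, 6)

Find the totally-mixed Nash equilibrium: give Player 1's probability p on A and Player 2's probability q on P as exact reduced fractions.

P1 mixes 3/4 on A; P2 mixes 2/7 on P

P1 indiff ⇒ q·4+(1-q)·7 = q·9+(1-q)·5 ⇒ q(-5) = (1-q)(-2) ⇒ q = 2/7
P2 indiff ⇒ p·4+(1-p)·3 = p·3+(1-p)·6 ⇒ p(1) = (1-p)(3) ⇒ p = 3/4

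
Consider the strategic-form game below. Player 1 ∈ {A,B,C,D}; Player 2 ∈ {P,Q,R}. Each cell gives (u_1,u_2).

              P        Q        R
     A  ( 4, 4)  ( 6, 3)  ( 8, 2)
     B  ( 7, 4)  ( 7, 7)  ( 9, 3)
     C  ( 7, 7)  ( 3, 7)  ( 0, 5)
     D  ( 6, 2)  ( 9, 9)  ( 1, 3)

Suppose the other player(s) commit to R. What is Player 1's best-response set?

u_1(A vs R) = 8
u_1(B vs R) = 9
u_1(C vs R) = 0
u_1(D vs R) = 1
max payoff 9 at {B}

argmax u_1 = {B}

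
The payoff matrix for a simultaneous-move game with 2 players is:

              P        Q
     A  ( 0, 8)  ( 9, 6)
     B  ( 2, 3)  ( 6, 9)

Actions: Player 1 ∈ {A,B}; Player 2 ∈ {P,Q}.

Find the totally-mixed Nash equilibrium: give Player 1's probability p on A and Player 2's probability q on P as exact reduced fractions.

P1 indiff ⇒ q·0+(1-q)·9 = q·2+(1-q)·6 ⇒ q(-2) = (1-q)(-3) ⇒ q = 3/5
P2 indiff ⇒ p·8+(1-p)·3 = p·6+(1-p)·9 ⇒ p(2) = (1-p)(6) ⇒ p = 3/4

p=3/4, q=3/5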